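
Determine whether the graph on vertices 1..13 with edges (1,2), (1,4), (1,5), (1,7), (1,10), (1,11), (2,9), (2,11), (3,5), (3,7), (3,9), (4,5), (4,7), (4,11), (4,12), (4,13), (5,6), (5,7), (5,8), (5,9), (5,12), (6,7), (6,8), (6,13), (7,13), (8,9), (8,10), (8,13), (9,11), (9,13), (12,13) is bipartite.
No (odd cycle of length 3: 4 -> 1 -> 11 -> 4)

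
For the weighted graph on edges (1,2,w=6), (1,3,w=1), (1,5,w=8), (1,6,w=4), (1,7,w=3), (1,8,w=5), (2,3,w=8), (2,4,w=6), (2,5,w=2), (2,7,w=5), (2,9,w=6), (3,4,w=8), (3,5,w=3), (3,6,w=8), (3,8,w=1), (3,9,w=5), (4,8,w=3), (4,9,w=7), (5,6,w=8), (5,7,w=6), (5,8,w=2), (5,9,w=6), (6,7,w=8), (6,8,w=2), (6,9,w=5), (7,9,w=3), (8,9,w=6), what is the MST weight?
17 (MST edges: (1,3,w=1), (1,7,w=3), (2,5,w=2), (3,8,w=1), (4,8,w=3), (5,8,w=2), (6,8,w=2), (7,9,w=3); sum of weights 1 + 3 + 2 + 1 + 3 + 2 + 2 + 3 = 17)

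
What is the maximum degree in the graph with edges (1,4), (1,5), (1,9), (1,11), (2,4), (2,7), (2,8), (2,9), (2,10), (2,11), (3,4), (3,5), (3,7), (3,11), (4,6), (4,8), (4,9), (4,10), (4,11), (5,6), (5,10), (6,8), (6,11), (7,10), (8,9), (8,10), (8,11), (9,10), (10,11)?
8 (attained at vertex 4)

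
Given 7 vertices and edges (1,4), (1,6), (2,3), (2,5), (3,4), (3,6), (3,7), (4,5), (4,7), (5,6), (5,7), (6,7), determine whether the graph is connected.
Yes (BFS from 1 visits [1, 4, 6, 3, 5, 7, 2] — all 7 vertices reached)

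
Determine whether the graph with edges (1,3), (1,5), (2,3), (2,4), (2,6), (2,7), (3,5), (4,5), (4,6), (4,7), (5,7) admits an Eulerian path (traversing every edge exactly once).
Yes (the graph is connected and exactly 2 vertices have odd degree: {3, 7}; any Eulerian path must start and end at those)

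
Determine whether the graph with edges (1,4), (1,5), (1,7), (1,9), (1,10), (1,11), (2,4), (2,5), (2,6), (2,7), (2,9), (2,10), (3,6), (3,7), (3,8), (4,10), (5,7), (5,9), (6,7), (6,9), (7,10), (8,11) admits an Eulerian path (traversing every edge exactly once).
Yes (the graph is connected and exactly 2 vertices have odd degree: {3, 4}; any Eulerian path must start and end at those)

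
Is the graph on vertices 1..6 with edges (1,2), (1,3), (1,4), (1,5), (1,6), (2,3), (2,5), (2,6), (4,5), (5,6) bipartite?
No (odd cycle of length 3: 3 -> 1 -> 2 -> 3)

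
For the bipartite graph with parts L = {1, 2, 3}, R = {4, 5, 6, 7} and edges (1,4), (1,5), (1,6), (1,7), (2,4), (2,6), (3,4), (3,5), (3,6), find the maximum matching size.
3 (matching: (1,7), (2,6), (3,5); upper bound min(|L|,|R|) = min(3,4) = 3)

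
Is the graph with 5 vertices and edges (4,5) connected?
No, it has 4 components: {1}, {2}, {3}, {4, 5}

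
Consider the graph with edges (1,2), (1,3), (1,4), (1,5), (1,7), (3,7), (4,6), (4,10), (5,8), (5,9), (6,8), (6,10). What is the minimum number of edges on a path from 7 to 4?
2 (path: 7 -> 1 -> 4, 2 edges)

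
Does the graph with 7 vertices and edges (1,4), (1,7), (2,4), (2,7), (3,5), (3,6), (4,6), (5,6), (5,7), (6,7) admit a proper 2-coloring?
No (odd cycle of length 5: 6 -> 4 -> 1 -> 7 -> 5 -> 6)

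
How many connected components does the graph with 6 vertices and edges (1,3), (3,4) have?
4 (components: {1, 3, 4}, {2}, {5}, {6})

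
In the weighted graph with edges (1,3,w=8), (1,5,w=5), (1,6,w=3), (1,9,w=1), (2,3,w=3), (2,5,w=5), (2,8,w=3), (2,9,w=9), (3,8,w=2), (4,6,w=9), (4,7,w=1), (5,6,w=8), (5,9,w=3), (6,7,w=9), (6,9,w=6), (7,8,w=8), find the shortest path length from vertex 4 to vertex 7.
1 (path: 4 -> 7; weights 1 = 1)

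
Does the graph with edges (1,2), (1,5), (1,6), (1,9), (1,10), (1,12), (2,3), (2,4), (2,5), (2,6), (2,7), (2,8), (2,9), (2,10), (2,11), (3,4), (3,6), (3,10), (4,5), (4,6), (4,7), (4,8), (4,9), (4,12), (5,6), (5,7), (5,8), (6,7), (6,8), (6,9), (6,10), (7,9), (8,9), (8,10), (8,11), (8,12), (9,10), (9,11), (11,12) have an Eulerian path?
Yes (the graph is connected and exactly 2 vertices have odd degree: {6, 7}; any Eulerian path must start and end at those)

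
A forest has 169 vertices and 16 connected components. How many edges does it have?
153 (Each of the 16 component trees on V_i vertices has V_i - 1 edges; summing gives V - C = 169 - 16 = 153)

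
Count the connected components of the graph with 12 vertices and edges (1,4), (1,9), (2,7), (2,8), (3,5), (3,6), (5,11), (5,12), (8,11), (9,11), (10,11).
1 (components: {1, 2, 3, 4, 5, 6, 7, 8, 9, 10, 11, 12})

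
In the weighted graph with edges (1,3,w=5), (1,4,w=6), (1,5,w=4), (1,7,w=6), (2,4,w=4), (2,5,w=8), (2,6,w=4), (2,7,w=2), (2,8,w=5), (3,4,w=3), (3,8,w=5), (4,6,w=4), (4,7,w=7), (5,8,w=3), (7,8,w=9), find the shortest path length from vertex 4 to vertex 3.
3 (path: 4 -> 3; weights 3 = 3)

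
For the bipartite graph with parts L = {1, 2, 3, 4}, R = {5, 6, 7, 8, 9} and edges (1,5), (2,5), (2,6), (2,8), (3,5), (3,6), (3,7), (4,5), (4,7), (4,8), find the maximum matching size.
4 (matching: (1,5), (2,8), (3,6), (4,7); upper bound min(|L|,|R|) = min(4,5) = 4)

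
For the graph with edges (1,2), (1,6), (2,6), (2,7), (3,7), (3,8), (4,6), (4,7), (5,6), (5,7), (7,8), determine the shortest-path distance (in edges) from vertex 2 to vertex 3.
2 (path: 2 -> 7 -> 3, 2 edges)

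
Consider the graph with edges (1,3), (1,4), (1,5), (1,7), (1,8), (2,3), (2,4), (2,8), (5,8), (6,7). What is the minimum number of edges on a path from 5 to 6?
3 (path: 5 -> 1 -> 7 -> 6, 3 edges)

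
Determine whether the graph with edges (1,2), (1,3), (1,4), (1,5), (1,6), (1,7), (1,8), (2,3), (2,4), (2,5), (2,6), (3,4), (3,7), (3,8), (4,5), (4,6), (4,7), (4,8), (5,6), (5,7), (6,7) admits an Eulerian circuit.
No (8 vertices have odd degree: {1, 2, 3, 4, 5, 6, 7, 8}; Eulerian circuit requires 0)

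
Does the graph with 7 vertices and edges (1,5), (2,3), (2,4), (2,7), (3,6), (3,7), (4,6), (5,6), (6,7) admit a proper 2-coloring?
No (odd cycle of length 3: 7 -> 6 -> 3 -> 7)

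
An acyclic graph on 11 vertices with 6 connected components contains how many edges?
5 (Each of the 6 component trees on V_i vertices has V_i - 1 edges; summing gives V - C = 11 - 6 = 5)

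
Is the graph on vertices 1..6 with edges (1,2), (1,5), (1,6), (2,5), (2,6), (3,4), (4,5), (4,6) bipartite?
No (odd cycle of length 3: 2 -> 1 -> 5 -> 2)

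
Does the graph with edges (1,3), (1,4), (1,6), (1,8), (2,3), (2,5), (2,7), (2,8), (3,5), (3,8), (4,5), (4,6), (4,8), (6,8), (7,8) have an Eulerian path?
Yes (the graph is connected and exactly 2 vertices have odd degree: {5, 6}; any Eulerian path must start and end at those)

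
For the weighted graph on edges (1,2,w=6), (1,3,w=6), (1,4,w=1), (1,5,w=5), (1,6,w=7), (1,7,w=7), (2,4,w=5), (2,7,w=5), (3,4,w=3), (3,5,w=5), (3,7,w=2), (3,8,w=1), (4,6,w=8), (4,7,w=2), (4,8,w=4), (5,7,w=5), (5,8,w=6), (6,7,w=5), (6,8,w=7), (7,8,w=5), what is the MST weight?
21 (MST edges: (1,4,w=1), (1,5,w=5), (2,7,w=5), (3,7,w=2), (3,8,w=1), (4,7,w=2), (6,7,w=5); sum of weights 1 + 5 + 5 + 2 + 1 + 2 + 5 = 21)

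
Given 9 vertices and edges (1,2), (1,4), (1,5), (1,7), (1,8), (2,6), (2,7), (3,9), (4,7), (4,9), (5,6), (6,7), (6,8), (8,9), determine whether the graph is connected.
Yes (BFS from 1 visits [1, 2, 4, 5, 7, 8, 6, 9, 3] — all 9 vertices reached)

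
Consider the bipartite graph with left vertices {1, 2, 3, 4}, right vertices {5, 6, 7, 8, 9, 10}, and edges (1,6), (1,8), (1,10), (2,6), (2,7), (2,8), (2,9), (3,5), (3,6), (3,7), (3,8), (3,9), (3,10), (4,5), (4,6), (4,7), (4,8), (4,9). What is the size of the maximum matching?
4 (matching: (1,10), (2,9), (3,8), (4,7); upper bound min(|L|,|R|) = min(4,6) = 4)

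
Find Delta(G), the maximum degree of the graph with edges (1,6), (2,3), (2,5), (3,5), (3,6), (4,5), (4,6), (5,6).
4 (attained at vertices 5, 6)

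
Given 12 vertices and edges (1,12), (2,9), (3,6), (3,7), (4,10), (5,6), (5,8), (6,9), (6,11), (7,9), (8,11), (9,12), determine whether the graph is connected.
No, it has 2 components: {1, 2, 3, 5, 6, 7, 8, 9, 11, 12}, {4, 10}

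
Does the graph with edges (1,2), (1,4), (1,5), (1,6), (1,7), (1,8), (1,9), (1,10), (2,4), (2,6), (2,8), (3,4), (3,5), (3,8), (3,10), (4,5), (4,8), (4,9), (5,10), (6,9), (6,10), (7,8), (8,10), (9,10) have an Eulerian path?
Yes — and in fact it has an Eulerian circuit (the graph is connected and all 10 vertices have even degree)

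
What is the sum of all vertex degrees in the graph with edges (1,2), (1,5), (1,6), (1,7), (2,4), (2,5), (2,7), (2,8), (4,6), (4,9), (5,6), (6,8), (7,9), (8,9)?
28 (handshake: sum of degrees = 2|E| = 2 x 14 = 28)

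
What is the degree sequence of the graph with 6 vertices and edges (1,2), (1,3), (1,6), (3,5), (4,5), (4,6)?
[3, 2, 2, 2, 2, 1] (degrees: deg(1)=3, deg(2)=1, deg(3)=2, deg(4)=2, deg(5)=2, deg(6)=2)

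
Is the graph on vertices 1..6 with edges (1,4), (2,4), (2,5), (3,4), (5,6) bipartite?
Yes. Partition: {1, 2, 3, 6}, {4, 5}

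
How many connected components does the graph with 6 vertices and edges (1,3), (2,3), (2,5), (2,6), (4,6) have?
1 (components: {1, 2, 3, 4, 5, 6})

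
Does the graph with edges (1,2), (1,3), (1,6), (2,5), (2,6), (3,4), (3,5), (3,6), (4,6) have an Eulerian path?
Yes (the graph is connected and exactly 2 vertices have odd degree: {1, 2}; any Eulerian path must start and end at those)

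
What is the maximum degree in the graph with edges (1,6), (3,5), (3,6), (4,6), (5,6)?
4 (attained at vertex 6)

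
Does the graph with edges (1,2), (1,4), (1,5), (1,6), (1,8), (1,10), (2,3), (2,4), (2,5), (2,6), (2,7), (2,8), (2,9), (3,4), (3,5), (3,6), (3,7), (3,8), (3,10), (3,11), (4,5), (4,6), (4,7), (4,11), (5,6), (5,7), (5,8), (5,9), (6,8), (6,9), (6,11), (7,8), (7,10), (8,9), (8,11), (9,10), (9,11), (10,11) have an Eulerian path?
Yes (the graph is connected and exactly 2 vertices have odd degree: {4, 10}; any Eulerian path must start and end at those)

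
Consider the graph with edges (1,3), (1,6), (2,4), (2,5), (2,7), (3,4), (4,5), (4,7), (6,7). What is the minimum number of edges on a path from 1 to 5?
3 (path: 1 -> 3 -> 4 -> 5, 3 edges)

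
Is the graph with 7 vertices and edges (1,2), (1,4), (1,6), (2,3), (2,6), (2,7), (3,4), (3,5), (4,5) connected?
Yes (BFS from 1 visits [1, 2, 4, 6, 3, 7, 5] — all 7 vertices reached)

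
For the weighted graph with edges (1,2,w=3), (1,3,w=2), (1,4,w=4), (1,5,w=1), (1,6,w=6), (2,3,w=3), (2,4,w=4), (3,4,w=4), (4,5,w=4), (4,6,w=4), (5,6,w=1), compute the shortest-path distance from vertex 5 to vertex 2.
4 (path: 5 -> 1 -> 2; weights 1 + 3 = 4)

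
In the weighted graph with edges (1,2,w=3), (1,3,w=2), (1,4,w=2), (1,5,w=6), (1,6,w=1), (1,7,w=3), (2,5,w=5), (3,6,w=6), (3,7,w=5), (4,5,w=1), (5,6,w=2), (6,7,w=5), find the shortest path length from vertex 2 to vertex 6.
4 (path: 2 -> 1 -> 6; weights 3 + 1 = 4)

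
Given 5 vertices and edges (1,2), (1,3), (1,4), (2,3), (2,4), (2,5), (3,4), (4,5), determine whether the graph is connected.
Yes (BFS from 1 visits [1, 2, 3, 4, 5] — all 5 vertices reached)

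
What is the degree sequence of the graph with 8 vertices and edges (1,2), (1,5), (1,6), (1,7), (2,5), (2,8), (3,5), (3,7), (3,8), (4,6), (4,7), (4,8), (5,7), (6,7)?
[5, 4, 4, 3, 3, 3, 3, 3] (degrees: deg(1)=4, deg(2)=3, deg(3)=3, deg(4)=3, deg(5)=4, deg(6)=3, deg(7)=5, deg(8)=3)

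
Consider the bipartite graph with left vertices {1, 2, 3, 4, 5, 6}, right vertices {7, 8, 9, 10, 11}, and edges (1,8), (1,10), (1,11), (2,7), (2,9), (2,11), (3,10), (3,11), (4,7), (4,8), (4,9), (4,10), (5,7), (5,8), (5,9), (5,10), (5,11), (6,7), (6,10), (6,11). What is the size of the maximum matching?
5 (matching: (1,11), (2,9), (3,10), (4,8), (5,7); upper bound min(|L|,|R|) = min(6,5) = 5)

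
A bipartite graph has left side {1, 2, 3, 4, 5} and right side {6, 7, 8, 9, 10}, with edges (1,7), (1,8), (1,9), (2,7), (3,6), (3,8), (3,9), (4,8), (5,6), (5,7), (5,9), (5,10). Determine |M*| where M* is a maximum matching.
5 (matching: (1,9), (2,7), (3,6), (4,8), (5,10); upper bound min(|L|,|R|) = min(5,5) = 5)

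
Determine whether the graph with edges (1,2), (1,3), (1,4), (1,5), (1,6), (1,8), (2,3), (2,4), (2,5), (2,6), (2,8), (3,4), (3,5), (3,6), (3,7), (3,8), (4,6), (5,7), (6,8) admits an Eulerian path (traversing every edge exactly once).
Yes (the graph is connected and exactly 2 vertices have odd degree: {3, 6}; any Eulerian path must start and end at those)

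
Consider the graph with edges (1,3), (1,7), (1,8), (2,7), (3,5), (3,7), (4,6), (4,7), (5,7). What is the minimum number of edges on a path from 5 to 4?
2 (path: 5 -> 7 -> 4, 2 edges)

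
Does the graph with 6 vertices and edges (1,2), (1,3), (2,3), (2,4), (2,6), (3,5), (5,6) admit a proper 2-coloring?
No (odd cycle of length 3: 2 -> 1 -> 3 -> 2)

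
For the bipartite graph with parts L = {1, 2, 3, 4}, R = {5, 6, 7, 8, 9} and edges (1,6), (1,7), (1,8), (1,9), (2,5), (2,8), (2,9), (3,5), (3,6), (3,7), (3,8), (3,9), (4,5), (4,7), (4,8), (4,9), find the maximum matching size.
4 (matching: (1,9), (2,8), (3,6), (4,7); upper bound min(|L|,|R|) = min(4,5) = 4)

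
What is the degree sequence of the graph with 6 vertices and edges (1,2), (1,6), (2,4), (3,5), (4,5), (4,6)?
[3, 2, 2, 2, 2, 1] (degrees: deg(1)=2, deg(2)=2, deg(3)=1, deg(4)=3, deg(5)=2, deg(6)=2)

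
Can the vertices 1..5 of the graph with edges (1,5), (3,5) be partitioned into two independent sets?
Yes. Partition: {1, 2, 3, 4}, {5}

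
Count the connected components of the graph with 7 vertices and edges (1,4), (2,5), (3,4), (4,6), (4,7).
2 (components: {1, 3, 4, 6, 7}, {2, 5})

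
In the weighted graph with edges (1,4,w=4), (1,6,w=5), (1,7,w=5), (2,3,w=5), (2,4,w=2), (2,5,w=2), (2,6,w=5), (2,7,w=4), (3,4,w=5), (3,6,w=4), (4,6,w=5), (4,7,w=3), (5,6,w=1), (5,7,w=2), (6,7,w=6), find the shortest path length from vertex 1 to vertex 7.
5 (path: 1 -> 7; weights 5 = 5)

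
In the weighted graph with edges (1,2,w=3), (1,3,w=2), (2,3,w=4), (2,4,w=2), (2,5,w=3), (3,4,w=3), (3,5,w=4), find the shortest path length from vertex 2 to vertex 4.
2 (path: 2 -> 4; weights 2 = 2)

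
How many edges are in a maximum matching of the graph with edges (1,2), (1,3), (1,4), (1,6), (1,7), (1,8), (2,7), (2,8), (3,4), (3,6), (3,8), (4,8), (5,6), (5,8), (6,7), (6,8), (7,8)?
4 (matching: (1,2), (3,4), (5,8), (6,7); upper bound floor(n/2) = floor(8/2) = 4)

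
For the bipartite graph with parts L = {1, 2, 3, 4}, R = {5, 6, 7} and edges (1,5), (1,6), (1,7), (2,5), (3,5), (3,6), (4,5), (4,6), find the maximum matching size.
3 (matching: (1,7), (2,5), (3,6); upper bound min(|L|,|R|) = min(4,3) = 3)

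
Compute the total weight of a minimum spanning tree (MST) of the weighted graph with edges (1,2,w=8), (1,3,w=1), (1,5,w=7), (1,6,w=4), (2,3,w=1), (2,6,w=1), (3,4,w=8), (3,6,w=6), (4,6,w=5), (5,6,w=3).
11 (MST edges: (1,3,w=1), (2,3,w=1), (2,6,w=1), (4,6,w=5), (5,6,w=3); sum of weights 1 + 1 + 1 + 5 + 3 = 11)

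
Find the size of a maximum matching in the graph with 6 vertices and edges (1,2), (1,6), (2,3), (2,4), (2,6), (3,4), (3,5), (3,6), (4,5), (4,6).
3 (matching: (1,6), (2,3), (4,5); upper bound floor(n/2) = floor(6/2) = 3)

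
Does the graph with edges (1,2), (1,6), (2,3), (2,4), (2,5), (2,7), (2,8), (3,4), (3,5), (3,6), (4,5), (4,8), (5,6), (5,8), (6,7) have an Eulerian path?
Yes (the graph is connected and exactly 2 vertices have odd degree: {5, 8}; any Eulerian path must start and end at those)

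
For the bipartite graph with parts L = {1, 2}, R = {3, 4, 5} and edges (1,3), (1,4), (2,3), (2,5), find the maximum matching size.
2 (matching: (1,4), (2,5); upper bound min(|L|,|R|) = min(2,3) = 2)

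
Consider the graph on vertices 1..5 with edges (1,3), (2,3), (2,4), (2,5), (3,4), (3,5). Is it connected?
Yes (BFS from 1 visits [1, 3, 2, 4, 5] — all 5 vertices reached)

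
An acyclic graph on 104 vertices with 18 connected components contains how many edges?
86 (Each of the 18 component trees on V_i vertices has V_i - 1 edges; summing gives V - C = 104 - 18 = 86)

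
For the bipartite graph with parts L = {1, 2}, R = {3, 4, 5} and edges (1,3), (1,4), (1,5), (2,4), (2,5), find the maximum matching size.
2 (matching: (1,5), (2,4); upper bound min(|L|,|R|) = min(2,3) = 2)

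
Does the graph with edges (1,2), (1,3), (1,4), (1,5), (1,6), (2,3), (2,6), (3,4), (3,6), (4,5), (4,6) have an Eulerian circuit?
No (2 vertices have odd degree: {1, 2}; Eulerian circuit requires 0)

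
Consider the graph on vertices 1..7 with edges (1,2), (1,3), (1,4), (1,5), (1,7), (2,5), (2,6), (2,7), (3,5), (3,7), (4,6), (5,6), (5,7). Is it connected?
Yes (BFS from 1 visits [1, 2, 3, 4, 5, 7, 6] — all 7 vertices reached)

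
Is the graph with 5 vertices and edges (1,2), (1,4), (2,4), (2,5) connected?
No, it has 2 components: {1, 2, 4, 5}, {3}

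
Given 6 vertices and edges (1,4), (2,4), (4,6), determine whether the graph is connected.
No, it has 3 components: {1, 2, 4, 6}, {3}, {5}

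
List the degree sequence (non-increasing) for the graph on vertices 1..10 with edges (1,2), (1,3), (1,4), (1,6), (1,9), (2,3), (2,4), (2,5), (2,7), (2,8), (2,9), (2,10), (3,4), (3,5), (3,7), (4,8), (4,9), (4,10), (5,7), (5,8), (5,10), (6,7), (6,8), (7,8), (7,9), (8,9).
[8, 6, 6, 6, 5, 5, 5, 5, 3, 3] (degrees: deg(1)=5, deg(2)=8, deg(3)=5, deg(4)=6, deg(5)=5, deg(6)=3, deg(7)=6, deg(8)=6, deg(9)=5, deg(10)=3)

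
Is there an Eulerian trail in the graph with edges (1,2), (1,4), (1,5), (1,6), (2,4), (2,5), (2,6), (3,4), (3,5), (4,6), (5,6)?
Yes — and in fact it has an Eulerian circuit (the graph is connected and all 6 vertices have even degree)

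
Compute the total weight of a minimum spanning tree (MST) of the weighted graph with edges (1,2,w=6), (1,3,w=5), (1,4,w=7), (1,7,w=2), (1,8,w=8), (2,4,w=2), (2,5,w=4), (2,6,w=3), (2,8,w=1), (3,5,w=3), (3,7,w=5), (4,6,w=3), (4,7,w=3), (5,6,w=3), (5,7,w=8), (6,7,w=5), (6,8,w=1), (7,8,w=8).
15 (MST edges: (1,7,w=2), (2,4,w=2), (2,8,w=1), (3,5,w=3), (4,7,w=3), (5,6,w=3), (6,8,w=1); sum of weights 2 + 2 + 1 + 3 + 3 + 3 + 1 = 15)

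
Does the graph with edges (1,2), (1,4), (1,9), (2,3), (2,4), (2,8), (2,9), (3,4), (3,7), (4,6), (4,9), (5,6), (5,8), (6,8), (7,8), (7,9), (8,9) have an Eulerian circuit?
No (8 vertices have odd degree: {1, 2, 3, 4, 6, 7, 8, 9}; Eulerian circuit requires 0)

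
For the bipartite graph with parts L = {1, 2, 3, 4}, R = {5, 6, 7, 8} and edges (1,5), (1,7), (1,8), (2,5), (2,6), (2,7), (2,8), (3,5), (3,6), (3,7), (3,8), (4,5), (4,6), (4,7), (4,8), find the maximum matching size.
4 (matching: (1,8), (2,7), (3,6), (4,5); upper bound min(|L|,|R|) = min(4,4) = 4)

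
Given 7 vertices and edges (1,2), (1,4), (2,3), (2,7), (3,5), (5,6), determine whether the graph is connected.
Yes (BFS from 1 visits [1, 2, 4, 3, 7, 5, 6] — all 7 vertices reached)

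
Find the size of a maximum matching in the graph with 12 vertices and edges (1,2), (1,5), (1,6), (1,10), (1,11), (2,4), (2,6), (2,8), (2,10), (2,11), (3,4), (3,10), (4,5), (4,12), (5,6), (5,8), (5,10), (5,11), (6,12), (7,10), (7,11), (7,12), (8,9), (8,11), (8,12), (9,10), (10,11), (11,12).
6 (matching: (1,6), (2,11), (3,4), (5,10), (7,12), (8,9); upper bound floor(n/2) = floor(12/2) = 6)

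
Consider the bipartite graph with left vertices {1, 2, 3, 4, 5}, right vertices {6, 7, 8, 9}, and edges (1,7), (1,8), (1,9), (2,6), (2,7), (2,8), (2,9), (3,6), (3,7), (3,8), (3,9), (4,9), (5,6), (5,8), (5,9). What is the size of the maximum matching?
4 (matching: (1,9), (2,8), (3,7), (5,6); upper bound min(|L|,|R|) = min(5,4) = 4)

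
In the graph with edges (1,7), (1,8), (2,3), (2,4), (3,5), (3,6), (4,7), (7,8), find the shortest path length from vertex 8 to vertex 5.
5 (path: 8 -> 7 -> 4 -> 2 -> 3 -> 5, 5 edges)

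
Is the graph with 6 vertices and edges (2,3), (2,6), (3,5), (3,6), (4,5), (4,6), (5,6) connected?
No, it has 2 components: {1}, {2, 3, 4, 5, 6}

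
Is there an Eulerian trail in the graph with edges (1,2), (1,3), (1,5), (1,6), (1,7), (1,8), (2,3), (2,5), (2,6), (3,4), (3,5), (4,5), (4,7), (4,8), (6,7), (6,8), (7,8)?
Yes — and in fact it has an Eulerian circuit (the graph is connected and all 8 vertices have even degree)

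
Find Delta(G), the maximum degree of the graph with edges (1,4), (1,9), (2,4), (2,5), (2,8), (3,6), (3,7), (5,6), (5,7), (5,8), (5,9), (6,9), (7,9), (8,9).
5 (attained at vertices 5, 9)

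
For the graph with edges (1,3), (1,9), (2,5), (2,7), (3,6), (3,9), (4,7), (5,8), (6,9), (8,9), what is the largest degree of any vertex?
4 (attained at vertex 9)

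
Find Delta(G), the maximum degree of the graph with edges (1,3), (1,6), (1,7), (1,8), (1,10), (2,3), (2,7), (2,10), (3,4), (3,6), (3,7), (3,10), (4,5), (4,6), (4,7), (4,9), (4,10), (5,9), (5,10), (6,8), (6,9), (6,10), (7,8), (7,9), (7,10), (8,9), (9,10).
8 (attained at vertex 10)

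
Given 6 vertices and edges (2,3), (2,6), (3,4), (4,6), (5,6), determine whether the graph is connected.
No, it has 2 components: {1}, {2, 3, 4, 5, 6}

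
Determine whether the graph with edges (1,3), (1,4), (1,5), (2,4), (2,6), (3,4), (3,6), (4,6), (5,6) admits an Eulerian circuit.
No (2 vertices have odd degree: {1, 3}; Eulerian circuit requires 0)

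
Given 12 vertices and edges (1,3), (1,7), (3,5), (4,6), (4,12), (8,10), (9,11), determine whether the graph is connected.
No, it has 5 components: {1, 3, 5, 7}, {2}, {4, 6, 12}, {8, 10}, {9, 11}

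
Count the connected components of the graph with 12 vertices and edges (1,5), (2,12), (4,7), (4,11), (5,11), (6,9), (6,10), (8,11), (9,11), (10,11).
3 (components: {1, 4, 5, 6, 7, 8, 9, 10, 11}, {2, 12}, {3})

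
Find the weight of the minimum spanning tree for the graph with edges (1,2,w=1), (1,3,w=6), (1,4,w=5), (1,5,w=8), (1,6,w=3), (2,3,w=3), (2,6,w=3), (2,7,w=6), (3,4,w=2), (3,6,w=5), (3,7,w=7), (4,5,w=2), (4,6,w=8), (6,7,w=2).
13 (MST edges: (1,2,w=1), (1,6,w=3), (2,3,w=3), (3,4,w=2), (4,5,w=2), (6,7,w=2); sum of weights 1 + 3 + 3 + 2 + 2 + 2 = 13)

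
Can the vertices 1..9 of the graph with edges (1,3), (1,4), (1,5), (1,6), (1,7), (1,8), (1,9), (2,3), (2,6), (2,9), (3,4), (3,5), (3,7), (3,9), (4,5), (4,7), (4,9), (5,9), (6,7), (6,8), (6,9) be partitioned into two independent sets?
No (odd cycle of length 3: 4 -> 1 -> 7 -> 4)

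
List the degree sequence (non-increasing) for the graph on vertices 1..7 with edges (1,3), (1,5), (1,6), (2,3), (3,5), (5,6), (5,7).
[4, 3, 3, 2, 1, 1, 0] (degrees: deg(1)=3, deg(2)=1, deg(3)=3, deg(4)=0, deg(5)=4, deg(6)=2, deg(7)=1)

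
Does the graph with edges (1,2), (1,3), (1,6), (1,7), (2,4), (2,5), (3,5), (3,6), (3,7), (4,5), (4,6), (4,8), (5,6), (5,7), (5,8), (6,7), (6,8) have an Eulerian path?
Yes (the graph is connected and exactly 2 vertices have odd degree: {2, 8}; any Eulerian path must start and end at those)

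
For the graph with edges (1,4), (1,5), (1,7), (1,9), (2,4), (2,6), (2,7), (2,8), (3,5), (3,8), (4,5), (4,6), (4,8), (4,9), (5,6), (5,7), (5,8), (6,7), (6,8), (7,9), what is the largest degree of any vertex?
6 (attained at vertices 4, 5)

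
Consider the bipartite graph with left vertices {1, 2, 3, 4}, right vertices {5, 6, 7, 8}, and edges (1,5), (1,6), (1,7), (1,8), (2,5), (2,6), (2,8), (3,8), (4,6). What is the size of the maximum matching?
4 (matching: (1,7), (2,5), (3,8), (4,6); upper bound min(|L|,|R|) = min(4,4) = 4)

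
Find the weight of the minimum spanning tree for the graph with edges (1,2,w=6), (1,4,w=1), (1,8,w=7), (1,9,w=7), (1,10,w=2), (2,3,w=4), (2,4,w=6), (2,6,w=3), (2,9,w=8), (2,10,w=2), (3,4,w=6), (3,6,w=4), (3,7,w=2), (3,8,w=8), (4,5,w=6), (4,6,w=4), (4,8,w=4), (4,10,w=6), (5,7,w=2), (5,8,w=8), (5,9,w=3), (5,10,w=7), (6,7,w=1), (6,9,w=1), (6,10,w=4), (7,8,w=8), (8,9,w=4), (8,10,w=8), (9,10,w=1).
16 (MST edges: (1,4,w=1), (1,10,w=2), (2,10,w=2), (3,7,w=2), (4,8,w=4), (5,7,w=2), (6,7,w=1), (6,9,w=1), (9,10,w=1); sum of weights 1 + 2 + 2 + 2 + 4 + 2 + 1 + 1 + 1 = 16)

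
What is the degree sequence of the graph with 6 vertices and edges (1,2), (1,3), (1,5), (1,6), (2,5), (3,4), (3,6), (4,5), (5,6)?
[4, 4, 3, 3, 2, 2] (degrees: deg(1)=4, deg(2)=2, deg(3)=3, deg(4)=2, deg(5)=4, deg(6)=3)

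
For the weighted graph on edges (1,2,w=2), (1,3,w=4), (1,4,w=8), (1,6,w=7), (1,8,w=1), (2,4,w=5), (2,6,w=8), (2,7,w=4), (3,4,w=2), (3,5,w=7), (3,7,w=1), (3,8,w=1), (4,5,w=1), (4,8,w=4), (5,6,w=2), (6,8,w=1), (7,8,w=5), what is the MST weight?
9 (MST edges: (1,2,w=2), (1,8,w=1), (3,4,w=2), (3,7,w=1), (3,8,w=1), (4,5,w=1), (6,8,w=1); sum of weights 2 + 1 + 2 + 1 + 1 + 1 + 1 = 9)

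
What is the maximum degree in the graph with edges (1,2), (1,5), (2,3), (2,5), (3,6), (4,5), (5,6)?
4 (attained at vertex 5)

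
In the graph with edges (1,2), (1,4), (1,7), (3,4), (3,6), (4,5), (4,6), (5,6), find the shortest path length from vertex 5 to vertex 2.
3 (path: 5 -> 4 -> 1 -> 2, 3 edges)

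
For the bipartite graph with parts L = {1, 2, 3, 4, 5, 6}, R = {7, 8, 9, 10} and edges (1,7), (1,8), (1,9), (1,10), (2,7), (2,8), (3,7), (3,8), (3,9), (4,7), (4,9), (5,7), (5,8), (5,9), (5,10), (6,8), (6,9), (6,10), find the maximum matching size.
4 (matching: (1,10), (2,8), (3,9), (4,7); upper bound min(|L|,|R|) = min(6,4) = 4)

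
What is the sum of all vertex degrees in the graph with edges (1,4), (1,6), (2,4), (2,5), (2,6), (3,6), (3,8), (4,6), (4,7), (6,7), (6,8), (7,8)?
24 (handshake: sum of degrees = 2|E| = 2 x 12 = 24)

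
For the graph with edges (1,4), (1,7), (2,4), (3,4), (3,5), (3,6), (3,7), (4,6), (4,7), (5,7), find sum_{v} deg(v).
20 (handshake: sum of degrees = 2|E| = 2 x 10 = 20)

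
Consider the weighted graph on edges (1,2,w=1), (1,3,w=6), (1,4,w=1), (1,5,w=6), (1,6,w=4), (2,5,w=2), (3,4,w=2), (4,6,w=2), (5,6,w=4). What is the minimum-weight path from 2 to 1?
1 (path: 2 -> 1; weights 1 = 1)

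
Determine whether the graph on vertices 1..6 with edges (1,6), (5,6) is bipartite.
Yes. Partition: {1, 2, 3, 4, 5}, {6}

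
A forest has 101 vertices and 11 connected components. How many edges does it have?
90 (Each of the 11 component trees on V_i vertices has V_i - 1 edges; summing gives V - C = 101 - 11 = 90)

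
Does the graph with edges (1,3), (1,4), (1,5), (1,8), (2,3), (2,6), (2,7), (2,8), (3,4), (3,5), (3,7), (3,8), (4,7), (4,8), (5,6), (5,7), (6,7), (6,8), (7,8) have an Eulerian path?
Yes — and in fact it has an Eulerian circuit (the graph is connected and all 8 vertices have even degree)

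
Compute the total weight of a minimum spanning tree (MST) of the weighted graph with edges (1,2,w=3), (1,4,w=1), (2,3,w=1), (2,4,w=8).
5 (MST edges: (1,2,w=3), (1,4,w=1), (2,3,w=1); sum of weights 3 + 1 + 1 = 5)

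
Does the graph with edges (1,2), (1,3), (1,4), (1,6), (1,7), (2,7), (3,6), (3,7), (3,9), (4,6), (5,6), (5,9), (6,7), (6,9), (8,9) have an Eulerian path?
Yes (the graph is connected and exactly 2 vertices have odd degree: {1, 8}; any Eulerian path must start and end at those)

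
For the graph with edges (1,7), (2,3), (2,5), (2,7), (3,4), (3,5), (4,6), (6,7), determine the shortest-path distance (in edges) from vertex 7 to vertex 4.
2 (path: 7 -> 6 -> 4, 2 edges)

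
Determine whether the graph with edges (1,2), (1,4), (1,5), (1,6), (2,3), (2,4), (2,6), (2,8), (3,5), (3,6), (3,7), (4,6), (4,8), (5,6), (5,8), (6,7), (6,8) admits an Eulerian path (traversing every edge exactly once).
Yes (the graph is connected and exactly 2 vertices have odd degree: {2, 6}; any Eulerian path must start and end at those)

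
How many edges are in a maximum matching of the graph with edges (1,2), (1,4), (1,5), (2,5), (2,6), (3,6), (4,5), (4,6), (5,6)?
3 (matching: (1,2), (3,6), (4,5); upper bound floor(n/2) = floor(6/2) = 3)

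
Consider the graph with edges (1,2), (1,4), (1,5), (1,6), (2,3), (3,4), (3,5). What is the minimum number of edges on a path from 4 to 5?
2 (path: 4 -> 1 -> 5, 2 edges)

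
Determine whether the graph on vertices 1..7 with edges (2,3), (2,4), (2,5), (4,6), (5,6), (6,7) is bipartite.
Yes. Partition: {1, 2, 6}, {3, 4, 5, 7}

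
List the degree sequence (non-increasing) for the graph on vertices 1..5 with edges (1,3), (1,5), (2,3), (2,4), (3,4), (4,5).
[3, 3, 2, 2, 2] (degrees: deg(1)=2, deg(2)=2, deg(3)=3, deg(4)=3, deg(5)=2)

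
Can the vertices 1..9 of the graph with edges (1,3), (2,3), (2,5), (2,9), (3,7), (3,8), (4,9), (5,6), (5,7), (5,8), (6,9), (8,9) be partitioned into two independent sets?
Yes. Partition: {1, 2, 4, 6, 7, 8}, {3, 5, 9}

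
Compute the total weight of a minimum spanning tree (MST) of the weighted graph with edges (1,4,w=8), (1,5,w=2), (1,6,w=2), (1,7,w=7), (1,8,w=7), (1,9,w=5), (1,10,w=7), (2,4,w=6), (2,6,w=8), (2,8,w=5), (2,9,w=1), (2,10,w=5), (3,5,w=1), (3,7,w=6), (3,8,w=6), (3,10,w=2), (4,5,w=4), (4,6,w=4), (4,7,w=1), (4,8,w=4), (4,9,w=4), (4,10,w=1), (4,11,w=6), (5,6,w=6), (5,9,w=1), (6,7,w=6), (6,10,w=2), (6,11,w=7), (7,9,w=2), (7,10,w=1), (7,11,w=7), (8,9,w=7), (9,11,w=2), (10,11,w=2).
17 (MST edges: (1,5,w=2), (1,6,w=2), (2,9,w=1), (3,5,w=1), (3,10,w=2), (4,7,w=1), (4,8,w=4), (4,10,w=1), (5,9,w=1), (9,11,w=2); sum of weights 2 + 2 + 1 + 1 + 2 + 1 + 4 + 1 + 1 + 2 = 17)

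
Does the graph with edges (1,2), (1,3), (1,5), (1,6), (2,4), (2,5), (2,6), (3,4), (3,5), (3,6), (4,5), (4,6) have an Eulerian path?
Yes — and in fact it has an Eulerian circuit (the graph is connected and all 6 vertices have even degree)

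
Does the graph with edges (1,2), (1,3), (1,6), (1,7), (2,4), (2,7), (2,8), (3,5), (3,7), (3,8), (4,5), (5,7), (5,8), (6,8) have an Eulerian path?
Yes — and in fact it has an Eulerian circuit (the graph is connected and all 8 vertices have even degree)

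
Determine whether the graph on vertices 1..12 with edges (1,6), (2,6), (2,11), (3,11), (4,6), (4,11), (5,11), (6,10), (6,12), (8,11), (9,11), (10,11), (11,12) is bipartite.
Yes. Partition: {1, 2, 3, 4, 5, 7, 8, 9, 10, 12}, {6, 11}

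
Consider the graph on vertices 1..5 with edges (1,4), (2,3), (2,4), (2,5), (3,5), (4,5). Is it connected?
Yes (BFS from 1 visits [1, 4, 2, 5, 3] — all 5 vertices reached)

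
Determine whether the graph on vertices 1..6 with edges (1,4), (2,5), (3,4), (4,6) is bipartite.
Yes. Partition: {1, 2, 3, 6}, {4, 5}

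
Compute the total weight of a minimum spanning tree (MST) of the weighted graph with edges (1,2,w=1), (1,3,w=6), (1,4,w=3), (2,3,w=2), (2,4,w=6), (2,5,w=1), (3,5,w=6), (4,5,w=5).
7 (MST edges: (1,2,w=1), (1,4,w=3), (2,3,w=2), (2,5,w=1); sum of weights 1 + 3 + 2 + 1 = 7)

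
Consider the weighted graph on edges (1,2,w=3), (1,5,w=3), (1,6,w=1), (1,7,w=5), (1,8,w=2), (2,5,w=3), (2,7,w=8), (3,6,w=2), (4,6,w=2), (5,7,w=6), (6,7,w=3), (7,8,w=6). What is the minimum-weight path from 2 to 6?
4 (path: 2 -> 1 -> 6; weights 3 + 1 = 4)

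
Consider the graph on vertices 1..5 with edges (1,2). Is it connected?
No, it has 4 components: {1, 2}, {3}, {4}, {5}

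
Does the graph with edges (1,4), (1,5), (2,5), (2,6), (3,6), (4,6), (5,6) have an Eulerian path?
Yes (the graph is connected and exactly 2 vertices have odd degree: {3, 5}; any Eulerian path must start and end at those)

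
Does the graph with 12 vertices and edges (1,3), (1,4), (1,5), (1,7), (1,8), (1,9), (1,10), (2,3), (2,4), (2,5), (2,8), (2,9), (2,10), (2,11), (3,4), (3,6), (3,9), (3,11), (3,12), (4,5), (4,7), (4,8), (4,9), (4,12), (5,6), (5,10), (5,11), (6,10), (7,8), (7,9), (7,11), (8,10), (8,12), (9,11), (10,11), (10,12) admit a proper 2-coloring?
No (odd cycle of length 3: 4 -> 1 -> 3 -> 4)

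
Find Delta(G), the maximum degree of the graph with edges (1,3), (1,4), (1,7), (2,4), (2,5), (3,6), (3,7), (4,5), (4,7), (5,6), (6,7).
4 (attained at vertices 4, 7)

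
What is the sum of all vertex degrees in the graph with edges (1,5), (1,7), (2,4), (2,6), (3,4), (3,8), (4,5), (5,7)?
16 (handshake: sum of degrees = 2|E| = 2 x 8 = 16)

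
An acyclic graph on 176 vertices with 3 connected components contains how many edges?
173 (Each of the 3 component trees on V_i vertices has V_i - 1 edges; summing gives V - C = 176 - 3 = 173)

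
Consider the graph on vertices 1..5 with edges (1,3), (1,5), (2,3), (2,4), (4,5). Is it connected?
Yes (BFS from 1 visits [1, 3, 5, 2, 4] — all 5 vertices reached)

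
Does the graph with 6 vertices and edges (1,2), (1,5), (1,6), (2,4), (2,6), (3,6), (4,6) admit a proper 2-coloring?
No (odd cycle of length 3: 2 -> 1 -> 6 -> 2)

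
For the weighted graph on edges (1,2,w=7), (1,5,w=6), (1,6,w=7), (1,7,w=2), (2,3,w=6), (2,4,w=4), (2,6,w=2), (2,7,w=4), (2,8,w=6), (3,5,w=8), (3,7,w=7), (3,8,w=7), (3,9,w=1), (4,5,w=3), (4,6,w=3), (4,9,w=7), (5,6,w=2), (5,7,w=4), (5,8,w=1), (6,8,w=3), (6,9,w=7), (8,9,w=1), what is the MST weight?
16 (MST edges: (1,7,w=2), (2,6,w=2), (2,7,w=4), (3,9,w=1), (4,5,w=3), (5,6,w=2), (5,8,w=1), (8,9,w=1); sum of weights 2 + 2 + 4 + 1 + 3 + 2 + 1 + 1 = 16)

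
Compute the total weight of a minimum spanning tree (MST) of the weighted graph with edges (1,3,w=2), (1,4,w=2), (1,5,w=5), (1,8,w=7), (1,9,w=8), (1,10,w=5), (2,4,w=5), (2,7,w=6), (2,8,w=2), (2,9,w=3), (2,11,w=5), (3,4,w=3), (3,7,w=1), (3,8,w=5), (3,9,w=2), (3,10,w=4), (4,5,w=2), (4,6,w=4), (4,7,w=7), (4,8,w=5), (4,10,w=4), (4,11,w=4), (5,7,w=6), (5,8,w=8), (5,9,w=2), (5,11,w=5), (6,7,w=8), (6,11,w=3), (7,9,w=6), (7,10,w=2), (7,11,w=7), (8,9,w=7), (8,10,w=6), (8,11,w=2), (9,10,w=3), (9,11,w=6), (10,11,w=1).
19 (MST edges: (1,3,w=2), (1,4,w=2), (2,8,w=2), (3,7,w=1), (3,9,w=2), (4,5,w=2), (6,11,w=3), (7,10,w=2), (8,11,w=2), (10,11,w=1); sum of weights 2 + 2 + 2 + 1 + 2 + 2 + 3 + 2 + 2 + 1 = 19)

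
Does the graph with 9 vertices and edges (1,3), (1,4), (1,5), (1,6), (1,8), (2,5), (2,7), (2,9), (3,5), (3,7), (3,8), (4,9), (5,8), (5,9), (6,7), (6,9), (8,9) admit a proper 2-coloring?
No (odd cycle of length 3: 5 -> 1 -> 3 -> 5)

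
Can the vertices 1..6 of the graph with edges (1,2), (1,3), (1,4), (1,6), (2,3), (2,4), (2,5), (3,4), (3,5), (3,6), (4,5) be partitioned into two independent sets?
No (odd cycle of length 3: 4 -> 1 -> 2 -> 4)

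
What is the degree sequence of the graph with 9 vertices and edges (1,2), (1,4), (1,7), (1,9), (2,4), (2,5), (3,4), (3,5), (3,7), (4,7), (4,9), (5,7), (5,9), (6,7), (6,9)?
[5, 5, 4, 4, 4, 3, 3, 2, 0] (degrees: deg(1)=4, deg(2)=3, deg(3)=3, deg(4)=5, deg(5)=4, deg(6)=2, deg(7)=5, deg(8)=0, deg(9)=4)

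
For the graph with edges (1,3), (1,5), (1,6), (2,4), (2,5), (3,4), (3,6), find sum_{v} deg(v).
14 (handshake: sum of degrees = 2|E| = 2 x 7 = 14)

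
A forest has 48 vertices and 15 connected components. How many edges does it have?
33 (Each of the 15 component trees on V_i vertices has V_i - 1 edges; summing gives V - C = 48 - 15 = 33)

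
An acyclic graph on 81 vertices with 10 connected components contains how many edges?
71 (Each of the 10 component trees on V_i vertices has V_i - 1 edges; summing gives V - C = 81 - 10 = 71)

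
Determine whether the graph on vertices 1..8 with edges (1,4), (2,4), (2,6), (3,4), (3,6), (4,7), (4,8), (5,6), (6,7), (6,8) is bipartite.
Yes. Partition: {1, 2, 3, 5, 7, 8}, {4, 6}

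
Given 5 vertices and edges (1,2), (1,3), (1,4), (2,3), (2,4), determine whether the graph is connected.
No, it has 2 components: {1, 2, 3, 4}, {5}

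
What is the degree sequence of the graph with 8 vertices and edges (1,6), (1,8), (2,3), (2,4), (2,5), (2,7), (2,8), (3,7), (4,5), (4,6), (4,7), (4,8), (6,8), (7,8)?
[5, 5, 5, 4, 3, 2, 2, 2] (degrees: deg(1)=2, deg(2)=5, deg(3)=2, deg(4)=5, deg(5)=2, deg(6)=3, deg(7)=4, deg(8)=5)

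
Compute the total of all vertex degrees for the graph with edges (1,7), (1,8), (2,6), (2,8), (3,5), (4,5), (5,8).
14 (handshake: sum of degrees = 2|E| = 2 x 7 = 14)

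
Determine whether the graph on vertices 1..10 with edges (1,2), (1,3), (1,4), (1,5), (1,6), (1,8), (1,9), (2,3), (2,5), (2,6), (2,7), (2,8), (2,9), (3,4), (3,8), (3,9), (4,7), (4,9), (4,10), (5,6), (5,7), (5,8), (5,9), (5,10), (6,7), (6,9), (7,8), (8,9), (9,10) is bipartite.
No (odd cycle of length 3: 9 -> 1 -> 2 -> 9)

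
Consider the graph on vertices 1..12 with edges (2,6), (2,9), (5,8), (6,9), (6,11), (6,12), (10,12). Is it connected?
No, it has 6 components: {1}, {2, 6, 9, 10, 11, 12}, {3}, {4}, {5, 8}, {7}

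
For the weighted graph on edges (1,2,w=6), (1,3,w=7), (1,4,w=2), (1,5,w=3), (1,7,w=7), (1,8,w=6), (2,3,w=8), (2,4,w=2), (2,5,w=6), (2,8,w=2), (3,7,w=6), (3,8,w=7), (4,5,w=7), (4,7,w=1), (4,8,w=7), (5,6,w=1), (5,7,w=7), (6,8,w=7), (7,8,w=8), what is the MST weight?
17 (MST edges: (1,4,w=2), (1,5,w=3), (2,4,w=2), (2,8,w=2), (3,7,w=6), (4,7,w=1), (5,6,w=1); sum of weights 2 + 3 + 2 + 2 + 6 + 1 + 1 = 17)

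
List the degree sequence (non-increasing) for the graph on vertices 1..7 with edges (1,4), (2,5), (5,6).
[2, 1, 1, 1, 1, 0, 0] (degrees: deg(1)=1, deg(2)=1, deg(3)=0, deg(4)=1, deg(5)=2, deg(6)=1, deg(7)=0)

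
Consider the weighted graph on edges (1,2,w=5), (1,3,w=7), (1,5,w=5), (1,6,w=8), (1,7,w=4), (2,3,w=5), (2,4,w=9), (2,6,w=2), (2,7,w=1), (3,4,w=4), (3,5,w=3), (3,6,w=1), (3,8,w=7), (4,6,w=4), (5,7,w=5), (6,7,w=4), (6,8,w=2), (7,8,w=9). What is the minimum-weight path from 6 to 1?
7 (path: 6 -> 2 -> 1; weights 2 + 5 = 7)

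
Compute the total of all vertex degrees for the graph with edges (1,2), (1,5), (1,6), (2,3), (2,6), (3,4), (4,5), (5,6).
16 (handshake: sum of degrees = 2|E| = 2 x 8 = 16)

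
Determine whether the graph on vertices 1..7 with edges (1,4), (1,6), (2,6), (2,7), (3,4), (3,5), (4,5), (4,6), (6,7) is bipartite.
No (odd cycle of length 3: 4 -> 1 -> 6 -> 4)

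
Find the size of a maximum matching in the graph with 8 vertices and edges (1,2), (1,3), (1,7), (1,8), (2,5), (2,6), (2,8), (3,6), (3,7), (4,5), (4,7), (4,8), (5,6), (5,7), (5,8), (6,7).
4 (matching: (1,2), (3,6), (4,8), (5,7); upper bound floor(n/2) = floor(8/2) = 4)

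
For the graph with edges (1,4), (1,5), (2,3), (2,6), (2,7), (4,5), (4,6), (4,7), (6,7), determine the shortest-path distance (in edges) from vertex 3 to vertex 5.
4 (path: 3 -> 2 -> 6 -> 4 -> 5, 4 edges)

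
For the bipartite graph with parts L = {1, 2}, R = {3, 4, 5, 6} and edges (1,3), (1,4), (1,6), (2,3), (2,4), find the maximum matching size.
2 (matching: (1,6), (2,4); upper bound min(|L|,|R|) = min(2,4) = 2)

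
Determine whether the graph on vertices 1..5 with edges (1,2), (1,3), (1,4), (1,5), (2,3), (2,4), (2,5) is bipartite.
No (odd cycle of length 3: 3 -> 1 -> 2 -> 3)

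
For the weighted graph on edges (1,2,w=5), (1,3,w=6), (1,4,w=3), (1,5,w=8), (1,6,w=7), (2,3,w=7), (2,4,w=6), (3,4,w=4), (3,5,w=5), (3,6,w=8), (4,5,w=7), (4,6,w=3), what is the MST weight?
20 (MST edges: (1,2,w=5), (1,4,w=3), (3,4,w=4), (3,5,w=5), (4,6,w=3); sum of weights 5 + 3 + 4 + 5 + 3 = 20)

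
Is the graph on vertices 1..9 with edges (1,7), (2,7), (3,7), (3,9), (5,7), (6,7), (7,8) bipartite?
Yes. Partition: {1, 2, 3, 4, 5, 6, 8}, {7, 9}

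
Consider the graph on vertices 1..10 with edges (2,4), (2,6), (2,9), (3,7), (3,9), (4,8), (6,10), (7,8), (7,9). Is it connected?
No, it has 3 components: {1}, {2, 3, 4, 6, 7, 8, 9, 10}, {5}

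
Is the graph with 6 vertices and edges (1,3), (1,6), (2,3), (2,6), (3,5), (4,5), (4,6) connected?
Yes (BFS from 1 visits [1, 3, 6, 2, 5, 4] — all 6 vertices reached)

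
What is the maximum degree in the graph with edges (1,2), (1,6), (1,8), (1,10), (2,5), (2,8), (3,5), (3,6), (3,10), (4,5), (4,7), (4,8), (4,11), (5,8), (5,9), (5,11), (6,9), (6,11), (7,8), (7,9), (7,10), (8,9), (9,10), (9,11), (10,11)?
6 (attained at vertices 5, 8, 9)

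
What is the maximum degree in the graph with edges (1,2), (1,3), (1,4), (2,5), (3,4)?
3 (attained at vertex 1)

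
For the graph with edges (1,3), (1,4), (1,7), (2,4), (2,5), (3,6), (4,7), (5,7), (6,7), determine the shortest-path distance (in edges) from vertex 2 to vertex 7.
2 (path: 2 -> 4 -> 7, 2 edges)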